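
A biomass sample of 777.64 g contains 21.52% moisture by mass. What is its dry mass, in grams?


Wd = Ww * (1 - MC/100)
= 777.64 * (1 - 21.52/100)
= 610.2919 g

610.2919 g


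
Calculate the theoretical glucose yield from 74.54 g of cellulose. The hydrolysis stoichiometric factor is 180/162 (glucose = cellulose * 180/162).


glucose = cellulose * 180/162
= 74.54 * 180/162
= 82.8222 g

82.8222 g


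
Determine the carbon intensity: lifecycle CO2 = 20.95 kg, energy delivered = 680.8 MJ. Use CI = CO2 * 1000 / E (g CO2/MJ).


CI = CO2 * 1000 / E
= 20.95 * 1000 / 680.8
= 30.7726 g CO2/MJ

30.7726 g CO2/MJ


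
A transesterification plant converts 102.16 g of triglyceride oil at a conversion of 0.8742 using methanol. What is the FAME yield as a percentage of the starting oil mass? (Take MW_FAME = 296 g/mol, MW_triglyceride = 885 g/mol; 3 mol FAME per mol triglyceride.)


m_FAME = oil * conv * (3 * 296 / 885) = oil * conv * (888/885)
= 102.16 * 0.8742 * 888 / 885
= 89.6110 g
Y = m_FAME / oil * 100 = conv * (888/885) * 100
= 0.8742 * 888 / 885 * 100
= 87.72%

87.72%


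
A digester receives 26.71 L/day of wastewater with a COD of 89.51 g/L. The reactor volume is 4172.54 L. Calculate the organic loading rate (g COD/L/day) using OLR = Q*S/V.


OLR = Q * S / V
= 26.71 * 89.51 / 4172.54
= 0.5730 g/L/day

0.5730 g/L/day


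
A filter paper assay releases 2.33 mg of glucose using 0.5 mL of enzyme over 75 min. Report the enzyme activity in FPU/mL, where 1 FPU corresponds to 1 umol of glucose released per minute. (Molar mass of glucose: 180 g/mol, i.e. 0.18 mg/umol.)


Activity = glucose_mg / (0.18 mg/umol * V_mL * t_min)
= 2.33 / (0.18 * 0.5 * 75)
= 0.3452 FPU/mL

0.3452 FPU/mL


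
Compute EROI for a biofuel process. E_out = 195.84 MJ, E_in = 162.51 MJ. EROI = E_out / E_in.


EROI = E_out / E_in
= 195.84 / 162.51
= 1.2051

1.2051


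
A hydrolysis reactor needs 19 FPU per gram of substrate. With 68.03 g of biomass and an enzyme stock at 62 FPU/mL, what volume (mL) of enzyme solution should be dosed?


V = dosage * m_sub / activity
V = 19 * 68.03 / 62
V = 20.8479 mL

20.8479 mL


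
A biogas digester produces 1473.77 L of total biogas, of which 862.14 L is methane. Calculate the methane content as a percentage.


CH4% = V_CH4 / V_total * 100
= 862.14 / 1473.77 * 100
= 58.4990%

58.4990%


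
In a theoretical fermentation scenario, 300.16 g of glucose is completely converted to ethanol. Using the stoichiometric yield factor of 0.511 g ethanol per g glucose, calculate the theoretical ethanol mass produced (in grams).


Theoretical ethanol yield: m_EtOH = 0.511 * m_glucose
m_EtOH = 0.511 * 300.16 = 153.3818 g

153.3818 g


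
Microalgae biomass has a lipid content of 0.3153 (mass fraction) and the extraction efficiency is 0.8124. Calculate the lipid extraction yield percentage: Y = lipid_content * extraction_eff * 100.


Y = lipid_content * extraction_eff * 100
= 0.3153 * 0.8124 * 100
= 25.6150%

25.6150%


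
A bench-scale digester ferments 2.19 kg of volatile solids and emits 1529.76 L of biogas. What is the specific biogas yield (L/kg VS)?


Y = V / VS
= 1529.76 / 2.19
= 698.5205 L/kg VS

698.5205 L/kg VS


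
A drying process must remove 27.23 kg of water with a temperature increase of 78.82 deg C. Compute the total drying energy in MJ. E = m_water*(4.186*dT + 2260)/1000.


E = m_water * (4.186 * dT + 2260) / 1000
= 27.23 * (4.186 * 78.82 + 2260) / 1000
= 70.5241 MJ

70.5241 MJ


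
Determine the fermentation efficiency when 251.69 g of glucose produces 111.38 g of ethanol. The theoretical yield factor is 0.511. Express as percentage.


Fermentation efficiency = (actual / (0.511 * glucose)) * 100
= (111.38 / (0.511 * 251.69)) * 100
= 86.6005%

86.6005%


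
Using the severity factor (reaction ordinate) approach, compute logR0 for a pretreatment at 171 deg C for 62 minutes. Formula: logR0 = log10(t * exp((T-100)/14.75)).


logR0 = log10(t * exp((T - 100) / 14.75))
= log10(62 * exp((171 - 100) / 14.75))
= 3.8829

3.8829


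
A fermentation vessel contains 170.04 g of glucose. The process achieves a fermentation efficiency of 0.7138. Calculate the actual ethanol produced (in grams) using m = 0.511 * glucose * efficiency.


Actual ethanol: m = 0.511 * 170.04 * 0.7138
m = 62.0224 g

62.0224 g


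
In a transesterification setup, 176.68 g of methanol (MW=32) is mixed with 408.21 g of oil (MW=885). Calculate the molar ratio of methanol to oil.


Molar ratio = n_MeOH / n_oil = (MeOH/32) / (oil/885) = (MeOH * 885) / (32 * oil)
= (176.68 * 885) / (32 * 408.21)
= 11.9701

11.9701


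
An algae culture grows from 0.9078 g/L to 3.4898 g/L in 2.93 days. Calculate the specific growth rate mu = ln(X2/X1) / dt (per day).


mu = ln(X2/X1) / dt
= ln(3.4898/0.9078) / 2.93
= 0.4596 per day

0.4596 per day


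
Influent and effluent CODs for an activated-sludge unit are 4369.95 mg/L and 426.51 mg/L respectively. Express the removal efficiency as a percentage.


eta = (COD_in - COD_out) / COD_in * 100
= (4369.95 - 426.51) / 4369.95 * 100
= 90.2399%

90.2399%


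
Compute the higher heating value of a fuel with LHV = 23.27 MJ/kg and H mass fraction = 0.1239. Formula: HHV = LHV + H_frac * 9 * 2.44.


HHV = LHV + H_frac * 9 * 2.44
= 23.27 + 0.1239 * 9 * 2.44
= 25.9908 MJ/kg

25.9908 MJ/kg


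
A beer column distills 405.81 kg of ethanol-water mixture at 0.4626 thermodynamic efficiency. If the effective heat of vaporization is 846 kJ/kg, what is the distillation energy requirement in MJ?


E = m * 846 / (eta * 1000)
= 405.81 * 846 / (0.4626 * 1000)
= 742.1428 MJ

742.1428 MJ


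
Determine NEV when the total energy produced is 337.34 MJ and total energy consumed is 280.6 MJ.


NEV = E_out - E_in
= 337.34 - 280.6
= 56.7400 MJ

56.7400 MJ


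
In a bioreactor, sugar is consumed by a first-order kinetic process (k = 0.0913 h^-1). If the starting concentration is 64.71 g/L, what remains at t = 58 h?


S = S0 * exp(-k * t)
S = 64.71 * exp(-0.0913 * 58)
S = 0.3245 g/L

0.3245 g/L


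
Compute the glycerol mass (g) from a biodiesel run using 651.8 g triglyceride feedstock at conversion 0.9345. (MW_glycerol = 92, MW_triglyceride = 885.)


glycerol = oil * conv * (92/885)
= 651.8 * 0.9345 * 92 / 885
= 63.3196 g

63.3196 g


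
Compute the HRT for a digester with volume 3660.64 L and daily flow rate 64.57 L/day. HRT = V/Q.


HRT = V / Q
= 3660.64 / 64.57
= 56.6926 days

56.6926 days


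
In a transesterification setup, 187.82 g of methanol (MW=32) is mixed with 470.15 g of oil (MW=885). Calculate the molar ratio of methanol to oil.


Molar ratio = n_MeOH / n_oil = (MeOH/32) / (oil/885) = (MeOH * 885) / (32 * oil)
= (187.82 * 885) / (32 * 470.15)
= 11.0484

11.0484


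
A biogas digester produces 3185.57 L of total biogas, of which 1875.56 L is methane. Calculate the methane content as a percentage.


CH4% = V_CH4 / V_total * 100
= 1875.56 / 3185.57 * 100
= 58.8767%

58.8767%


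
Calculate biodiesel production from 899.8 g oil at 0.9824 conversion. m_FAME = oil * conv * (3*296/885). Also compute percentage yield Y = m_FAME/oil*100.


m_FAME = oil * conv * (3 * 296 / 885) = oil * conv * (888/885)
= 899.8 * 0.9824 * 888 / 885
= 886.9600 g
Y = m_FAME / oil * 100 = conv * (888/885) * 100
= 0.9824 * 888 / 885 * 100
= 98.57%

886.9600 g FAME; Y = 98.57%


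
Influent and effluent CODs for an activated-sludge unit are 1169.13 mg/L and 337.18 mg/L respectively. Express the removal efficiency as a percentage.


eta = (COD_in - COD_out) / COD_in * 100
= (1169.13 - 337.18) / 1169.13 * 100
= 71.1598%

71.1598%


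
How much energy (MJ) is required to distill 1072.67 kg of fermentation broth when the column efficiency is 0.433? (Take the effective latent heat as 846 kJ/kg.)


E = m * 846 / (eta * 1000)
= 1072.67 * 846 / (0.433 * 1000)
= 2095.7940 MJ

2095.7940 MJ


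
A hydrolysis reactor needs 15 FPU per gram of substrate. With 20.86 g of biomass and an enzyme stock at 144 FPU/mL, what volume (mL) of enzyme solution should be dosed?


V = dosage * m_sub / activity
V = 15 * 20.86 / 144
V = 2.1729 mL

2.1729 mL


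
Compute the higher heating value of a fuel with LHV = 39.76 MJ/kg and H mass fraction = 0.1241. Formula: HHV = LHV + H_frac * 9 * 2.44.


HHV = LHV + H_frac * 9 * 2.44
= 39.76 + 0.1241 * 9 * 2.44
= 42.4852 MJ/kg

42.4852 MJ/kg


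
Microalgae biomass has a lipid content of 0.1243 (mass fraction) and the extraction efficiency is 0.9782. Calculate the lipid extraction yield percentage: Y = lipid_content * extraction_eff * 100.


Y = lipid_content * extraction_eff * 100
= 0.1243 * 0.9782 * 100
= 12.1590%

12.1590%


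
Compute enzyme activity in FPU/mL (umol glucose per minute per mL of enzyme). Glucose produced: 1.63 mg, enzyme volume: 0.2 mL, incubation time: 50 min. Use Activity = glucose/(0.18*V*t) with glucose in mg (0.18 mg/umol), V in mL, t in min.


Activity = glucose_mg / (0.18 mg/umol * V_mL * t_min)
= 1.63 / (0.18 * 0.2 * 50)
= 0.9056 FPU/mL

0.9056 FPU/mL


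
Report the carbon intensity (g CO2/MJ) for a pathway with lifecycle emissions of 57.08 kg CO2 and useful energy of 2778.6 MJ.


CI = CO2 * 1000 / E
= 57.08 * 1000 / 2778.6
= 20.5427 g CO2/MJ

20.5427 g CO2/MJ


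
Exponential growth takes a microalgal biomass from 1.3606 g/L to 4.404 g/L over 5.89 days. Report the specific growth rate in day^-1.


mu = ln(X2/X1) / dt
= ln(4.404/1.3606) / 5.89
= 0.1994 per day

0.1994 per day


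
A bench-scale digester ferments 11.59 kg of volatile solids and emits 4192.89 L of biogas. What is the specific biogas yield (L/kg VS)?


Y = V / VS
= 4192.89 / 11.59
= 361.7679 L/kg VS

361.7679 L/kg VS


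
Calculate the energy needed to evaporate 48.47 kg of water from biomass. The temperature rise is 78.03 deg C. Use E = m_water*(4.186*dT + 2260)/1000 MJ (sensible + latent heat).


E = m_water * (4.186 * dT + 2260) / 1000
= 48.47 * (4.186 * 78.03 + 2260) / 1000
= 125.3741 MJ

125.3741 MJ


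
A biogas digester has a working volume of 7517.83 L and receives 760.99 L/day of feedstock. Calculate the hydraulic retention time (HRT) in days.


HRT = V / Q
= 7517.83 / 760.99
= 9.8790 days

9.8790 days


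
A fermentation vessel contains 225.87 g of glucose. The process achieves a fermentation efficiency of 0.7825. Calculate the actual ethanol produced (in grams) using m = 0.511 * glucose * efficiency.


Actual ethanol: m = 0.511 * 225.87 * 0.7825
m = 90.3158 g

90.3158 g


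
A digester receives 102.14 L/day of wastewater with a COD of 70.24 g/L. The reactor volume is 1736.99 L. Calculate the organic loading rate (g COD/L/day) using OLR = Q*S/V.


OLR = Q * S / V
= 102.14 * 70.24 / 1736.99
= 4.1303 g/L/day

4.1303 g/L/day


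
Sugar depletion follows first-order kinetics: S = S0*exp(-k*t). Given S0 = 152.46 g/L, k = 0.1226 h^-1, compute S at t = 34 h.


S = S0 * exp(-k * t)
S = 152.46 * exp(-0.1226 * 34)
S = 2.3596 g/L

2.3596 g/L


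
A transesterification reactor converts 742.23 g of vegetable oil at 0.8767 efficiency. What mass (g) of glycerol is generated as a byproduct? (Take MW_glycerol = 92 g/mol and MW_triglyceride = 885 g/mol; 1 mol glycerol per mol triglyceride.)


glycerol = oil * conv * (92/885)
= 742.23 * 0.8767 * 92 / 885
= 67.6447 g

67.6447 g


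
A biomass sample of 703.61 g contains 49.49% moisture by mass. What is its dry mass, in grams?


Wd = Ww * (1 - MC/100)
= 703.61 * (1 - 49.49/100)
= 355.3934 g

355.3934 g


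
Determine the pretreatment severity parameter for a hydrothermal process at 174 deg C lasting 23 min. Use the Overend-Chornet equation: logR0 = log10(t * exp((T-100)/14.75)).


logR0 = log10(t * exp((T - 100) / 14.75))
= log10(23 * exp((174 - 100) / 14.75))
= 3.5406

3.5406


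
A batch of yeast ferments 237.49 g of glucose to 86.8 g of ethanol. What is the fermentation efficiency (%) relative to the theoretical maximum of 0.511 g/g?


Fermentation efficiency = (actual / (0.511 * glucose)) * 100
= (86.8 / (0.511 * 237.49)) * 100
= 71.5243%

71.5243%


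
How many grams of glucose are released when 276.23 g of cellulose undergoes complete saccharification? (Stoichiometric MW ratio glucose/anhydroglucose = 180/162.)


glucose = cellulose * 180/162
= 276.23 * 180/162
= 306.9222 g

306.9222 g


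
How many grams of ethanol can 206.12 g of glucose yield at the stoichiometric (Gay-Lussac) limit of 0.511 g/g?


Theoretical ethanol yield: m_EtOH = 0.511 * m_glucose
m_EtOH = 0.511 * 206.12 = 105.3273 g

105.3273 g


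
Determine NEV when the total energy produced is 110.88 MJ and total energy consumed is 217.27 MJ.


NEV = E_out - E_in
= 110.88 - 217.27
= -106.3900 MJ

-106.3900 MJ


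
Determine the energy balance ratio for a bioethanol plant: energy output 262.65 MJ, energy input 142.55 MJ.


EROI = E_out / E_in
= 262.65 / 142.55
= 1.8425

1.8425


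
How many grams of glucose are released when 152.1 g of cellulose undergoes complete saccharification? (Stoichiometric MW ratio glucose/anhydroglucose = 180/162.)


glucose = cellulose * 180/162
= 152.1 * 180/162
= 169.0000 g

169.0000 g


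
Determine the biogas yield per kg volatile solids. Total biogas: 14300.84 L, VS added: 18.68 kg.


Y = V / VS
= 14300.84 / 18.68
= 765.5696 L/kg VS

765.5696 L/kg VS


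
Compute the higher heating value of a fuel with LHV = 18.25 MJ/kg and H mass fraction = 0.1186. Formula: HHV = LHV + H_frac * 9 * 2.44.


HHV = LHV + H_frac * 9 * 2.44
= 18.25 + 0.1186 * 9 * 2.44
= 20.8545 MJ/kg

20.8545 MJ/kg


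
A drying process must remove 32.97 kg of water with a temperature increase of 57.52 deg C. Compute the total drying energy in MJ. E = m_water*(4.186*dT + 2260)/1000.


E = m_water * (4.186 * dT + 2260) / 1000
= 32.97 * (4.186 * 57.52 + 2260) / 1000
= 82.4507 MJ

82.4507 MJ


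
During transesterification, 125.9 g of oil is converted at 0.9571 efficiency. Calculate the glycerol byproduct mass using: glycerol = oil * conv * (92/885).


glycerol = oil * conv * (92/885)
= 125.9 * 0.9571 * 92 / 885
= 12.5264 g

12.5264 g


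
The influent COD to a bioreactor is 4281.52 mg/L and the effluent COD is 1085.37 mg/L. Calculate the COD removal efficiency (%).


eta = (COD_in - COD_out) / COD_in * 100
= (4281.52 - 1085.37) / 4281.52 * 100
= 74.6499%

74.6499%


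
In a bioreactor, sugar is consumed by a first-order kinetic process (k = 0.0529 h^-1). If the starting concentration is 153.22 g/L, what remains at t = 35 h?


S = S0 * exp(-k * t)
S = 153.22 * exp(-0.0529 * 35)
S = 24.0558 g/L

24.0558 g/L


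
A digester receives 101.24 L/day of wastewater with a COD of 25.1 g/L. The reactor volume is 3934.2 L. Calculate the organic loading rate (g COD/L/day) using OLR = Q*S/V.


OLR = Q * S / V
= 101.24 * 25.1 / 3934.2
= 0.6459 g/L/day

0.6459 g/L/day


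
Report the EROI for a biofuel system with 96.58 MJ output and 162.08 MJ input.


EROI = E_out / E_in
= 96.58 / 162.08
= 0.5959

0.5959


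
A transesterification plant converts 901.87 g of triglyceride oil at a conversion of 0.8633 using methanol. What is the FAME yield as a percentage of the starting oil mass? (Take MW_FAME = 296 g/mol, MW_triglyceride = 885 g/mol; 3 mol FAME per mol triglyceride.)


m_FAME = oil * conv * (3 * 296 / 885) = oil * conv * (888/885)
= 901.87 * 0.8633 * 888 / 885
= 781.2236 g
Y = m_FAME / oil * 100 = conv * (888/885) * 100
= 0.8633 * 888 / 885 * 100
= 86.62%

86.62%


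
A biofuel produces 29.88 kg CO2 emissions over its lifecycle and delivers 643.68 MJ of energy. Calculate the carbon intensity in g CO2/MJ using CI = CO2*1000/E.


CI = CO2 * 1000 / E
= 29.88 * 1000 / 643.68
= 46.4206 g CO2/MJ

46.4206 g CO2/MJ


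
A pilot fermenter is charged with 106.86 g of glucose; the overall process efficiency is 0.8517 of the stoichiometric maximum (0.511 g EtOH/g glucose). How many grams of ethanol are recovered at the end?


Actual ethanol: m = 0.511 * 106.86 * 0.8517
m = 46.5075 g

46.5075 g


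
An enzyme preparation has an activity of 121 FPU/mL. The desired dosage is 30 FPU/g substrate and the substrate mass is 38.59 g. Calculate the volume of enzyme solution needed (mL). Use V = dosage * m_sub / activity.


V = dosage * m_sub / activity
V = 30 * 38.59 / 121
V = 9.5678 mL

9.5678 mL


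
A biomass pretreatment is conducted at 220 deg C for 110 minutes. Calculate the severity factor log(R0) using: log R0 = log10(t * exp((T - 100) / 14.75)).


logR0 = log10(t * exp((T - 100) / 14.75))
= log10(110 * exp((220 - 100) / 14.75))
= 5.5746

5.5746


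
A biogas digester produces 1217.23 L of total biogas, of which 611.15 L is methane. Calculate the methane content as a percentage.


CH4% = V_CH4 / V_total * 100
= 611.15 / 1217.23 * 100
= 50.2083%

50.2083%


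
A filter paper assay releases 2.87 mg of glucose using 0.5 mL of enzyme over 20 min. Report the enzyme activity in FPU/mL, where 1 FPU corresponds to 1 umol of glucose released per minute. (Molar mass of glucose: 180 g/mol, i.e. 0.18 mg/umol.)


Activity = glucose_mg / (0.18 mg/umol * V_mL * t_min)
= 2.87 / (0.18 * 0.5 * 20)
= 1.5944 FPU/mL

1.5944 FPU/mL


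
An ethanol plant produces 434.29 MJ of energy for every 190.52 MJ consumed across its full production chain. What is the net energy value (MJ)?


NEV = E_out - E_in
= 434.29 - 190.52
= 243.7700 MJ

243.7700 MJ


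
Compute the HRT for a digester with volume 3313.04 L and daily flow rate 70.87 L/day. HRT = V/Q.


HRT = V / Q
= 3313.04 / 70.87
= 46.7481 days

46.7481 days


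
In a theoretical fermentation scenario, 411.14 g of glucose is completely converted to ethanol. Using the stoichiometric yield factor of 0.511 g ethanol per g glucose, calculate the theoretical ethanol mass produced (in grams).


Theoretical ethanol yield: m_EtOH = 0.511 * m_glucose
m_EtOH = 0.511 * 411.14 = 210.0925 g

210.0925 g


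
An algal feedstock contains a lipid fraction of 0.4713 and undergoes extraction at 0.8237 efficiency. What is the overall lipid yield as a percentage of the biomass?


Y = lipid_content * extraction_eff * 100
= 0.4713 * 0.8237 * 100
= 38.8210%

38.8210%


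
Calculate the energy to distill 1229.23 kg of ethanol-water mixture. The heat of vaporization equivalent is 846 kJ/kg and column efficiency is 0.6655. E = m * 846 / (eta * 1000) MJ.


E = m * 846 / (eta * 1000)
= 1229.23 * 846 / (0.6655 * 1000)
= 1562.6275 MJ

1562.6275 MJ


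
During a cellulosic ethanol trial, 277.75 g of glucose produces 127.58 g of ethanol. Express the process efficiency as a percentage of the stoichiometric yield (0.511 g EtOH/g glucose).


Fermentation efficiency = (actual / (0.511 * glucose)) * 100
= (127.58 / (0.511 * 277.75)) * 100
= 89.8892%

89.8892%


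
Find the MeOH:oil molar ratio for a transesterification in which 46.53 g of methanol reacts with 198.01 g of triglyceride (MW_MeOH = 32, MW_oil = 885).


Molar ratio = n_MeOH / n_oil = (MeOH/32) / (oil/885) = (MeOH * 885) / (32 * oil)
= (46.53 * 885) / (32 * 198.01)
= 6.4989

6.4989


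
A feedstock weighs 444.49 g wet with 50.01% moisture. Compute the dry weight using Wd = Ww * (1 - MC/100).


Wd = Ww * (1 - MC/100)
= 444.49 * (1 - 50.01/100)
= 222.2006 g

222.2006 g


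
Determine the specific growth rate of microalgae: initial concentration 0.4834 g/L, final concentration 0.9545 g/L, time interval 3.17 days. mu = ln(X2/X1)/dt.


mu = ln(X2/X1) / dt
= ln(0.9545/0.4834) / 3.17
= 0.2146 per day

0.2146 per day


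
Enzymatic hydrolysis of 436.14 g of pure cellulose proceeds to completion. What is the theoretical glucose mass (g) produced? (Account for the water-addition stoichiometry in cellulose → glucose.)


glucose = cellulose * 180/162
= 436.14 * 180/162
= 484.6000 g

484.6000 g


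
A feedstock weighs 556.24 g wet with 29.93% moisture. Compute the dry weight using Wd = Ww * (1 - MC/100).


Wd = Ww * (1 - MC/100)
= 556.24 * (1 - 29.93/100)
= 389.7574 g

389.7574 g


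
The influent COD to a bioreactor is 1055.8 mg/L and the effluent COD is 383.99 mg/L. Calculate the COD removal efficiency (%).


eta = (COD_in - COD_out) / COD_in * 100
= (1055.8 - 383.99) / 1055.8 * 100
= 63.6304%

63.6304%


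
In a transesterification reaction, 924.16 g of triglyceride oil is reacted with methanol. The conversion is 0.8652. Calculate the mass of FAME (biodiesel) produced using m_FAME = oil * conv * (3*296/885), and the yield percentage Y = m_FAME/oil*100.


m_FAME = oil * conv * (3 * 296 / 885) = oil * conv * (888/885)
= 924.16 * 0.8652 * 888 / 885
= 802.2937 g
Y = m_FAME / oil * 100 = conv * (888/885) * 100
= 0.8652 * 888 / 885 * 100
= 86.81%

802.2937 g FAME; Y = 86.81%


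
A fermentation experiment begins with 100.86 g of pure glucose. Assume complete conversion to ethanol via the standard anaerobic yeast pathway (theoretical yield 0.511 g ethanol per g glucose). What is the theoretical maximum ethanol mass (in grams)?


Theoretical ethanol yield: m_EtOH = 0.511 * m_glucose
m_EtOH = 0.511 * 100.86 = 51.5395 g

51.5395 g


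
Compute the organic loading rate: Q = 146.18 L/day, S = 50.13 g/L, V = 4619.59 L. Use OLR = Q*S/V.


OLR = Q * S / V
= 146.18 * 50.13 / 4619.59
= 1.5863 g/L/day

1.5863 g/L/day


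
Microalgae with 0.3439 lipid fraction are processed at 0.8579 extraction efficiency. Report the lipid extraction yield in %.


Y = lipid_content * extraction_eff * 100
= 0.3439 * 0.8579 * 100
= 29.5032%

29.5032%


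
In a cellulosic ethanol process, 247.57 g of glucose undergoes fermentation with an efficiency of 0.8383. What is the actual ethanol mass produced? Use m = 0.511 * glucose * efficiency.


Actual ethanol: m = 0.511 * 247.57 * 0.8383
m = 106.0519 g

106.0519 g


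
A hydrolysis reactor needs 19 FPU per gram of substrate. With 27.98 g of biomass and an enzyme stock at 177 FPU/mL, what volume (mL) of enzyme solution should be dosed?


V = dosage * m_sub / activity
V = 19 * 27.98 / 177
V = 3.0035 mL

3.0035 mL


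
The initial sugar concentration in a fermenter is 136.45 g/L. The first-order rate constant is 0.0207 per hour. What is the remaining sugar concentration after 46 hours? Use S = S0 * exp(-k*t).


S = S0 * exp(-k * t)
S = 136.45 * exp(-0.0207 * 46)
S = 52.6548 g/L

52.6548 g/L


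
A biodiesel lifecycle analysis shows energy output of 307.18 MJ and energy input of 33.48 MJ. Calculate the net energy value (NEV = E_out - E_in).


NEV = E_out - E_in
= 307.18 - 33.48
= 273.7000 MJ

273.7000 MJ


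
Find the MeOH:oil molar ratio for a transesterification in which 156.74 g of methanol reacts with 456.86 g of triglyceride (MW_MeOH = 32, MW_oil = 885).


Molar ratio = n_MeOH / n_oil = (MeOH/32) / (oil/885) = (MeOH * 885) / (32 * oil)
= (156.74 * 885) / (32 * 456.86)
= 9.4883

9.4883


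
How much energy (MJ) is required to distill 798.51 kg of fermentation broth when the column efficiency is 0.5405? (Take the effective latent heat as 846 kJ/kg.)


E = m * 846 / (eta * 1000)
= 798.51 * 846 / (0.5405 * 1000)
= 1249.8417 MJ

1249.8417 MJ


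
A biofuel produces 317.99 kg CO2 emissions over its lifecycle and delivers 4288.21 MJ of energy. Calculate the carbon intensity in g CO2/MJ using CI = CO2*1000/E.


CI = CO2 * 1000 / E
= 317.99 * 1000 / 4288.21
= 74.1545 g CO2/MJ

74.1545 g CO2/MJ


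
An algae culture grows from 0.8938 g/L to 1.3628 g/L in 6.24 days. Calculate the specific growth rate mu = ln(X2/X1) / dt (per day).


mu = ln(X2/X1) / dt
= ln(1.3628/0.8938) / 6.24
= 0.0676 per day

0.0676 per day


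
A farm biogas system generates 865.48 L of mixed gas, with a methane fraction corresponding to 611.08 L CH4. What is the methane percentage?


CH4% = V_CH4 / V_total * 100
= 611.08 / 865.48 * 100
= 70.6059%

70.6059%


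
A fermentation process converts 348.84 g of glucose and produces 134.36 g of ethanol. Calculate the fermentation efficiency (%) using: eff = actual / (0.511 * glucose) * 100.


Fermentation efficiency = (actual / (0.511 * glucose)) * 100
= (134.36 / (0.511 * 348.84)) * 100
= 75.3742%

75.3742%


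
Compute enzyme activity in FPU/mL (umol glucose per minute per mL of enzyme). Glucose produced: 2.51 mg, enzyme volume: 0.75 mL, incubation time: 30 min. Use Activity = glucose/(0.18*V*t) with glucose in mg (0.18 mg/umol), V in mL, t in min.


Activity = glucose_mg / (0.18 mg/umol * V_mL * t_min)
= 2.51 / (0.18 * 0.75 * 30)
= 0.6198 FPU/mL

0.6198 FPU/mL


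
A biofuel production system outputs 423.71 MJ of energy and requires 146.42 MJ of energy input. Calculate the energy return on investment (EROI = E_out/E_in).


EROI = E_out / E_in
= 423.71 / 146.42
= 2.8938

2.8938


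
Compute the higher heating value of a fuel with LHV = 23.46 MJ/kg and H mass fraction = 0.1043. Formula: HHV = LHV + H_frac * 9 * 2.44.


HHV = LHV + H_frac * 9 * 2.44
= 23.46 + 0.1043 * 9 * 2.44
= 25.7504 MJ/kg

25.7504 MJ/kg


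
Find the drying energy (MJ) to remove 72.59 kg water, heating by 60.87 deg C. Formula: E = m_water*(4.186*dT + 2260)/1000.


E = m_water * (4.186 * dT + 2260) / 1000
= 72.59 * (4.186 * 60.87 + 2260) / 1000
= 182.5495 MJ

182.5495 MJ


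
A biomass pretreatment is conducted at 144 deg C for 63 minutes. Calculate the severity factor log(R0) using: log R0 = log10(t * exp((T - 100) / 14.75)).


logR0 = log10(t * exp((T - 100) / 14.75))
= log10(63 * exp((144 - 100) / 14.75))
= 3.0949

3.0949


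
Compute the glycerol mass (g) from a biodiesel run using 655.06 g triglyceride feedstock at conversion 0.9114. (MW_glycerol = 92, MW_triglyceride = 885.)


glycerol = oil * conv * (92/885)
= 655.06 * 0.9114 * 92 / 885
= 62.0633 g

62.0633 g


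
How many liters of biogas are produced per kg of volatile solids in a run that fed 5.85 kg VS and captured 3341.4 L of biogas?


Y = V / VS
= 3341.4 / 5.85
= 571.1795 L/kg VS

571.1795 L/kg VS


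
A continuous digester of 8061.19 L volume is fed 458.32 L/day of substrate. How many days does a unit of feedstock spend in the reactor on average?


HRT = V / Q
= 8061.19 / 458.32
= 17.5886 days

17.5886 days


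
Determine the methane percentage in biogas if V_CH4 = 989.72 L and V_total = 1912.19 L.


CH4% = V_CH4 / V_total * 100
= 989.72 / 1912.19 * 100
= 51.7585%

51.7585%


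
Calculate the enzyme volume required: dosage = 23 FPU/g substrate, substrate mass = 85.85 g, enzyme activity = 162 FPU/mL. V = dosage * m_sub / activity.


V = dosage * m_sub / activity
V = 23 * 85.85 / 162
V = 12.1886 mL

12.1886 mL


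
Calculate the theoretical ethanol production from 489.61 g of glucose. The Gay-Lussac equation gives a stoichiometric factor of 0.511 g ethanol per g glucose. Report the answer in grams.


Theoretical ethanol yield: m_EtOH = 0.511 * m_glucose
m_EtOH = 0.511 * 489.61 = 250.1907 g

250.1907 g


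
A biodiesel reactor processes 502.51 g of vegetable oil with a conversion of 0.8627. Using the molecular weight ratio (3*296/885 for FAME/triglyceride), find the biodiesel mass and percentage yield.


m_FAME = oil * conv * (3 * 296 / 885) = oil * conv * (888/885)
= 502.51 * 0.8627 * 888 / 885
= 434.9849 g
Y = m_FAME / oil * 100 = conv * (888/885) * 100
= 0.8627 * 888 / 885 * 100
= 86.56%

434.9849 g FAME; Y = 86.56%


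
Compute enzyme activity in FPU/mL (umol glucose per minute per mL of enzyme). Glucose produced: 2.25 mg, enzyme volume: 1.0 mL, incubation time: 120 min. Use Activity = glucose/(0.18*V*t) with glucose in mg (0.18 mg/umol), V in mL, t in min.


Activity = glucose_mg / (0.18 mg/umol * V_mL * t_min)
= 2.25 / (0.18 * 1.0 * 120)
= 0.1042 FPU/mL

0.1042 FPU/mL


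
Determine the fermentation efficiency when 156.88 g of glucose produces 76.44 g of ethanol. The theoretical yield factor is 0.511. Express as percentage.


Fermentation efficiency = (actual / (0.511 * glucose)) * 100
= (76.44 / (0.511 * 156.88)) * 100
= 95.3525%

95.3525%


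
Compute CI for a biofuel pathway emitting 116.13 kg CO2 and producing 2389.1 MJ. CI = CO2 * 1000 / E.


CI = CO2 * 1000 / E
= 116.13 * 1000 / 2389.1
= 48.6083 g CO2/MJ

48.6083 g CO2/MJ


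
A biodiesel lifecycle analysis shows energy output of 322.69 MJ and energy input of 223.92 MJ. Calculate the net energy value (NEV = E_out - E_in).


NEV = E_out - E_in
= 322.69 - 223.92
= 98.7700 MJ

98.7700 MJ


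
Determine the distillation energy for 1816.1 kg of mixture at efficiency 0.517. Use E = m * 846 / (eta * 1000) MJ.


E = m * 846 / (eta * 1000)
= 1816.1 * 846 / (0.517 * 1000)
= 2971.8000 MJ

2971.8000 MJ


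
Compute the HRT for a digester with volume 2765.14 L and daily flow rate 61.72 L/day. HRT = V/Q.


HRT = V / Q
= 2765.14 / 61.72
= 44.8014 days

44.8014 days


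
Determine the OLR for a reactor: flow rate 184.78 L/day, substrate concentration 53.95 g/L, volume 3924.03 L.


OLR = Q * S / V
= 184.78 * 53.95 / 3924.03
= 2.5405 g/L/day

2.5405 g/L/day


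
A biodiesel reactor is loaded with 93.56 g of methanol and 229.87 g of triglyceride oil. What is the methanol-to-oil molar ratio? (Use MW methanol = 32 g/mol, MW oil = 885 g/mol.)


Molar ratio = n_MeOH / n_oil = (MeOH/32) / (oil/885) = (MeOH * 885) / (32 * oil)
= (93.56 * 885) / (32 * 229.87)
= 11.2564

11.2564


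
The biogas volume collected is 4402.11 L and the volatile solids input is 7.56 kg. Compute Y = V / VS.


Y = V / VS
= 4402.11 / 7.56
= 582.2897 L/kg VS

582.2897 L/kg VS


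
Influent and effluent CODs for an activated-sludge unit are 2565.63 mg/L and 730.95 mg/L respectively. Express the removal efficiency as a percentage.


eta = (COD_in - COD_out) / COD_in * 100
= (2565.63 - 730.95) / 2565.63 * 100
= 71.5099%

71.5099%


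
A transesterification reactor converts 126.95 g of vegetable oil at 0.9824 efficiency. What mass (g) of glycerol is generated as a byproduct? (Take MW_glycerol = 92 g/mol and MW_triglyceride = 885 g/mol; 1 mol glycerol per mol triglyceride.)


glycerol = oil * conv * (92/885)
= 126.95 * 0.9824 * 92 / 885
= 12.9648 g

12.9648 g


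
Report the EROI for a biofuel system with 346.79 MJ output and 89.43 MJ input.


EROI = E_out / E_in
= 346.79 / 89.43
= 3.8778

3.8778


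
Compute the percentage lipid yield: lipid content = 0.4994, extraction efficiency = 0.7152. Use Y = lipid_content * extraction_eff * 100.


Y = lipid_content * extraction_eff * 100
= 0.4994 * 0.7152 * 100
= 35.7171%

35.7171%


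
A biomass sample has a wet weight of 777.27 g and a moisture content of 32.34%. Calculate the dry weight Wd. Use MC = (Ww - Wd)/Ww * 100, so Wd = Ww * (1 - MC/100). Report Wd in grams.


Wd = Ww * (1 - MC/100)
= 777.27 * (1 - 32.34/100)
= 525.9009 g

525.9009 g


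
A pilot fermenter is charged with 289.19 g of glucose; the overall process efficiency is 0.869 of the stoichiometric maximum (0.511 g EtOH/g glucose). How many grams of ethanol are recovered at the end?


Actual ethanol: m = 0.511 * 289.19 * 0.869
m = 128.4174 g

128.4174 g


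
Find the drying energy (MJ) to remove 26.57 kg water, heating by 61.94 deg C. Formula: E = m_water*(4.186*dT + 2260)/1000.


E = m_water * (4.186 * dT + 2260) / 1000
= 26.57 * (4.186 * 61.94 + 2260) / 1000
= 66.9373 MJ

66.9373 MJ


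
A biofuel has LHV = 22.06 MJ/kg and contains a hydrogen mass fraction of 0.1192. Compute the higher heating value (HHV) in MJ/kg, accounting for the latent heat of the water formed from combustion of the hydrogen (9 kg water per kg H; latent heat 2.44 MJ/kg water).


HHV = LHV + H_frac * 9 * 2.44
= 22.06 + 0.1192 * 9 * 2.44
= 24.6776 MJ/kg

24.6776 MJ/kg


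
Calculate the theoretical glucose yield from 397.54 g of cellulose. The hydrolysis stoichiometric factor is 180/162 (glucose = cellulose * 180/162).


glucose = cellulose * 180/162
= 397.54 * 180/162
= 441.7111 g

441.7111 g


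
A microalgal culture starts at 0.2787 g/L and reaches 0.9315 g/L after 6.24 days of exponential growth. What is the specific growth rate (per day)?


mu = ln(X2/X1) / dt
= ln(0.9315/0.2787) / 6.24
= 0.1934 per day

0.1934 per day


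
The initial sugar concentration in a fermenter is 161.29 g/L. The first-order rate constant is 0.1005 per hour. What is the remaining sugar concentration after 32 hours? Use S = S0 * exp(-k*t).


S = S0 * exp(-k * t)
S = 161.29 * exp(-0.1005 * 32)
S = 6.4702 g/L

6.4702 g/L


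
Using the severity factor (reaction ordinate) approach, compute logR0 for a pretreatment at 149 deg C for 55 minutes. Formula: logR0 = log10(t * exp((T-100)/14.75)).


logR0 = log10(t * exp((T - 100) / 14.75))
= log10(55 * exp((149 - 100) / 14.75))
= 3.1831

3.1831


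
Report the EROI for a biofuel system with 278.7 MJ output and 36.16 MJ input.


EROI = E_out / E_in
= 278.7 / 36.16
= 7.7074

7.7074


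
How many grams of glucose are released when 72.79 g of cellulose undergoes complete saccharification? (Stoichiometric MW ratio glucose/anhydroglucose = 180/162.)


glucose = cellulose * 180/162
= 72.79 * 180/162
= 80.8778 g

80.8778 g


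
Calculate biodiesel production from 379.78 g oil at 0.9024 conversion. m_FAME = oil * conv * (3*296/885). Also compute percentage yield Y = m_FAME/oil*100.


m_FAME = oil * conv * (3 * 296 / 885) = oil * conv * (888/885)
= 379.78 * 0.9024 * 888 / 885
= 343.8752 g
Y = m_FAME / oil * 100 = conv * (888/885) * 100
= 0.9024 * 888 / 885 * 100
= 90.55%

343.8752 g FAME; Y = 90.55%


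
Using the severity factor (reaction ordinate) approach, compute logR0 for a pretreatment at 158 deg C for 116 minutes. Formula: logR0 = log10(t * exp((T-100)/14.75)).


logR0 = log10(t * exp((T - 100) / 14.75))
= log10(116 * exp((158 - 100) / 14.75))
= 3.7722

3.7722


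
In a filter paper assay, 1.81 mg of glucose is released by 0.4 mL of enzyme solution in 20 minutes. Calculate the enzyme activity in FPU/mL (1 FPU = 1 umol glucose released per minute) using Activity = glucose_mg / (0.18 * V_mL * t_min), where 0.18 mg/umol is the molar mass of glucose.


Activity = glucose_mg / (0.18 mg/umol * V_mL * t_min)
= 1.81 / (0.18 * 0.4 * 20)
= 1.2569 FPU/mL

1.2569 FPU/mL


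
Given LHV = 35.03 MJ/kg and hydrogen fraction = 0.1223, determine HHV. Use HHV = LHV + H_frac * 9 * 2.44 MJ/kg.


HHV = LHV + H_frac * 9 * 2.44
= 35.03 + 0.1223 * 9 * 2.44
= 37.7157 MJ/kg

37.7157 MJ/kg


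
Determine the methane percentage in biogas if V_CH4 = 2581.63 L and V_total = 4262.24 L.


CH4% = V_CH4 / V_total * 100
= 2581.63 / 4262.24 * 100
= 60.5698%

60.5698%


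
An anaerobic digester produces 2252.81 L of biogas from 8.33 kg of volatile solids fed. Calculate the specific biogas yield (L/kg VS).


Y = V / VS
= 2252.81 / 8.33
= 270.4454 L/kg VS

270.4454 L/kg VS


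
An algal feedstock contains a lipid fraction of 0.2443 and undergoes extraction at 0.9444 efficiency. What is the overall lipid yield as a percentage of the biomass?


Y = lipid_content * extraction_eff * 100
= 0.2443 * 0.9444 * 100
= 23.0717%

23.0717%


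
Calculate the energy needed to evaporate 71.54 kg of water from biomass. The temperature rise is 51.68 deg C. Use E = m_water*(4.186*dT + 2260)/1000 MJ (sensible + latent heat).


E = m_water * (4.186 * dT + 2260) / 1000
= 71.54 * (4.186 * 51.68 + 2260) / 1000
= 177.1568 MJ

177.1568 MJ


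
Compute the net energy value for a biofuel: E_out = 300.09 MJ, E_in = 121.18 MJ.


NEV = E_out - E_in
= 300.09 - 121.18
= 178.9100 MJ

178.9100 MJ


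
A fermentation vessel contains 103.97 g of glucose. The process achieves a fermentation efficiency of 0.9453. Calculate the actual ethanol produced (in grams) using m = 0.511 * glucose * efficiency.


Actual ethanol: m = 0.511 * 103.97 * 0.9453
m = 50.2225 g

50.2225 g


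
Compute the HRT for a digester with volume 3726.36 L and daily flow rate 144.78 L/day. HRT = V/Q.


HRT = V / Q
= 3726.36 / 144.78
= 25.7381 days

25.7381 days


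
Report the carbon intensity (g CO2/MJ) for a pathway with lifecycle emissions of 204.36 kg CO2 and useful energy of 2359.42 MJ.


CI = CO2 * 1000 / E
= 204.36 * 1000 / 2359.42
= 86.6145 g CO2/MJ

86.6145 g CO2/MJ


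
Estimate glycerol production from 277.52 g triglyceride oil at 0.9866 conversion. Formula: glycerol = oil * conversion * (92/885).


glycerol = oil * conv * (92/885)
= 277.52 * 0.9866 * 92 / 885
= 28.4630 g

28.4630 g


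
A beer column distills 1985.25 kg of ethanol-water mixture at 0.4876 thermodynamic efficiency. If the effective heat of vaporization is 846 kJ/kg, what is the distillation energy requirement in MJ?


E = m * 846 / (eta * 1000)
= 1985.25 * 846 / (0.4876 * 1000)
= 3444.4658 MJ

3444.4658 MJ


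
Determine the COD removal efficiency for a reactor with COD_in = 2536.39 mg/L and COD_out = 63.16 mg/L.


eta = (COD_in - COD_out) / COD_in * 100
= (2536.39 - 63.16) / 2536.39 * 100
= 97.5098%

97.5098%


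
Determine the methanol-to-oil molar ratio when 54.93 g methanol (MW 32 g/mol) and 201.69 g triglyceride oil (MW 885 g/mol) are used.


Molar ratio = n_MeOH / n_oil = (MeOH/32) / (oil/885) = (MeOH * 885) / (32 * oil)
= (54.93 * 885) / (32 * 201.69)
= 7.5321

7.5321


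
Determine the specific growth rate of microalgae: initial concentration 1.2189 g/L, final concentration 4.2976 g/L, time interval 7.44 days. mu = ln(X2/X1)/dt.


mu = ln(X2/X1) / dt
= ln(4.2976/1.2189) / 7.44
= 0.1694 per day

0.1694 per day


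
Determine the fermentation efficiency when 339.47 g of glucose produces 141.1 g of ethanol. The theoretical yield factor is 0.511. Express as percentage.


Fermentation efficiency = (actual / (0.511 * glucose)) * 100
= (141.1 / (0.511 * 339.47)) * 100
= 81.3401%

81.3401%


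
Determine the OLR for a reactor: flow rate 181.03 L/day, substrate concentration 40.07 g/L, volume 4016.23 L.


OLR = Q * S / V
= 181.03 * 40.07 / 4016.23
= 1.8061 g/L/day

1.8061 g/L/day


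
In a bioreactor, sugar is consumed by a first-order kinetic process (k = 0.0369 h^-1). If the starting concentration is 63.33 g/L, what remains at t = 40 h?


S = S0 * exp(-k * t)
S = 63.33 * exp(-0.0369 * 40)
S = 14.4741 g/L

14.4741 g/L


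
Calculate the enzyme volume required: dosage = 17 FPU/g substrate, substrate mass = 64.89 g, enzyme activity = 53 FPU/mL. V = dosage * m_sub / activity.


V = dosage * m_sub / activity
V = 17 * 64.89 / 53
V = 20.8138 mL

20.8138 mL


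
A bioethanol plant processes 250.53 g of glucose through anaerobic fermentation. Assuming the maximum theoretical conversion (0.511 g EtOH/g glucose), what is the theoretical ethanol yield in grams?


Theoretical ethanol yield: m_EtOH = 0.511 * m_glucose
m_EtOH = 0.511 * 250.53 = 128.0208 g

128.0208 g


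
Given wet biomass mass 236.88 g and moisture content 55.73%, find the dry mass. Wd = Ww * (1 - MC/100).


Wd = Ww * (1 - MC/100)
= 236.88 * (1 - 55.73/100)
= 104.8668 g

104.8668 g


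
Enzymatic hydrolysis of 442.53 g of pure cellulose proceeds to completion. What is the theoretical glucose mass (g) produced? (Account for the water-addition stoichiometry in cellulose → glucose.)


glucose = cellulose * 180/162
= 442.53 * 180/162
= 491.7000 g

491.7000 g


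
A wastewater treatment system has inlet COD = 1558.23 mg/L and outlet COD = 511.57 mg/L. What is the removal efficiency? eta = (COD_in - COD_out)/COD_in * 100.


eta = (COD_in - COD_out) / COD_in * 100
= (1558.23 - 511.57) / 1558.23 * 100
= 67.1698%

67.1698%


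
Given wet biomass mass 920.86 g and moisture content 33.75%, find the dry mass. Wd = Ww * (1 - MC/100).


Wd = Ww * (1 - MC/100)
= 920.86 * (1 - 33.75/100)
= 610.0697 g

610.0697 g


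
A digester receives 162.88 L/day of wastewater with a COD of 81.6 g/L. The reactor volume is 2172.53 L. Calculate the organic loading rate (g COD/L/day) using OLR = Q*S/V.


OLR = Q * S / V
= 162.88 * 81.6 / 2172.53
= 6.1178 g/L/day

6.1178 g/L/day
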